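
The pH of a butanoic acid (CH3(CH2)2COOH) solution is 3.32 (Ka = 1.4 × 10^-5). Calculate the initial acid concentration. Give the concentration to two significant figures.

[H+] = 10^(-3.32) = 4.79 × 10^-4 M = x
Ka = x²/(C₀ − x) ⇒ C₀ = x + x²/Ka
C₀ = 4.79 × 10^-4 + (4.79 × 10^-4)²/(1.4 × 10^-5) = 1.69 × 10^-2 M

C₀ = 1.7 × 10^-2 M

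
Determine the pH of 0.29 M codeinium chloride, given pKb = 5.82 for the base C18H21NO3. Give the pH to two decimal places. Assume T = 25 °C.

C18H22NO3+ is the conjugate acid of the weak base C18H21NO3.
Kb = 10^(−5.82) = 1.51 × 10^-6
Ka = Kw/Kb = 1.0×10^-14 / 1.51 × 10^-6 = 6.62 × 10^-9
From the ICE table, Ka = [H+]²/(0.29 − [H+]) = 6.62 × 10^-9.
Neglecting [H+] in the denominator: [H+] = √(6.62 × 10^-9 × 0.29) = 4.38 × 10^-5 M
pH = −log(4.38 × 10^-5) = 4.36

pH = 4.36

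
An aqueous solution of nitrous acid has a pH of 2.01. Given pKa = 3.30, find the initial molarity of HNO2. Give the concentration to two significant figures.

C₀ = 2.0 × 10^-1 M

[H+] = 10^(-2.01) = 9.77 × 10^-3 M = x
Ka = 10^(−3.30) = 5.01 × 10^-4
Ka = x²/(C₀ − x) ⇒ C₀ = x + x²/Ka
C₀ = 9.77 × 10^-3 + (9.77 × 10^-3)²/(5.01 × 10^-4) = 2.00 × 10^-1 M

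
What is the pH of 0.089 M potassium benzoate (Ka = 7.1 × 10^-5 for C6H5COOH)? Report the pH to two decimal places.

C6H5COO- is the conjugate base of the weak acid C6H5COOH.
Kb = Kw/Ka = 1.0×10^-14 / 7.1 × 10^-5 = 1.41 × 10^-10
Kb = [OH-]²/(0.089 − [OH-]) = 1.41 × 10^-10
Assume [OH-] ≪ 0.089: [OH-] ≈ √(1.41 × 10^-10 × 0.089) = 3.54 × 10^-6 M
pOH = −log(3.54 × 10^-6) = 5.45; pH = 14.00 − 5.45 = 8.55

pH = 8.55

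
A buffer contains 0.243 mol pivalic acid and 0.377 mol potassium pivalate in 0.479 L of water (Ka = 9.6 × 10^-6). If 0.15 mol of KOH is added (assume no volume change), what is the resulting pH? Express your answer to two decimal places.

pH = 5.77

OH- converts (CH3)3CCOOH to (CH3)3CCOO-: (CH3)3CCOOH → 0.093 mol, (CH3)3CCOO- → 0.527 mol.
pKa = −log(9.6 × 10^-6) = 5.018
pH = pKa + log([A⁻]/[HA]) = 5.018 + log(0.527/0.093) = 5.018 +0.753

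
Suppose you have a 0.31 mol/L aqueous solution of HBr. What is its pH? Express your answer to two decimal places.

HBr is a strong acid and dissociates completely, so [H+] = 0.31 M.
pH = -log(0.31) = 0.51

pH = 0.51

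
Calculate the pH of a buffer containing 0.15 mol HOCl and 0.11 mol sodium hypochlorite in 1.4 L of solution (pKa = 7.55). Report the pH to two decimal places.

Henderson–Hasselbalch: pH = pKa + log([OCl-]/[HOCl]) = 7.55 + log(0.11/0.15)
pH = 7.55 + (-0.135) = 7.42

pH = 7.42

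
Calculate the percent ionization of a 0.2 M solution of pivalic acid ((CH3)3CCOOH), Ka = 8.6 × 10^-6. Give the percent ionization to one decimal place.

(CH3)3CCOOH ⇌ (CH3)3CCOO- + H+; let x = [H+] at equilibrium.
x ≈ √(Ka·C₀) = √(8.6 × 10^-6 × 0.2) = 1.31 × 10^-3 M
Fraction ionized = 1.31 × 10^-3 / 0.2 = 0.0066 → 0.7%

0.7%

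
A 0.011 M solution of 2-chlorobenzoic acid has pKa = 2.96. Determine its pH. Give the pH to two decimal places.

ClC6H4COOH ⇌ ClC6H4COO- + H+
Ka = 10^(−2.96) = 1.10 × 10^-3
From the ICE table, Ka = [H+]²/(0.011 − [H+]) = 1.10 × 10^-3.
Here C₀/Ka ≈ 10, so the small-[H+] approximation fails. Use the quadratic:
[H+] = (−Ka + √(Ka² + 4·Ka·C₀))/2 = 2.97 × 10^-3 M
pH = −log(2.97 × 10^-3) = 2.53

pH = 2.53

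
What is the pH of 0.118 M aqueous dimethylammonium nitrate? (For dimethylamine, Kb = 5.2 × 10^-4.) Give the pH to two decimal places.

pH = 5.82

(CH3)2NH2+ is the conjugate acid of the weak base (CH3)2NH.
Ka = Kw/Kb = 1.0×10^-14 / 5.2 × 10^-4 = 1.92 × 10^-11
Let x = [H+] at equilibrium. Ka = x²/(0.118 − x).
Since Ka ≪ C₀, x ≈ √(Ka·C₀) = 1.51 × 10^-6 M.
Check: 0.0013% ionized — well under 5%, approximation valid.
pH = −log(1.51 × 10^-6) = 5.82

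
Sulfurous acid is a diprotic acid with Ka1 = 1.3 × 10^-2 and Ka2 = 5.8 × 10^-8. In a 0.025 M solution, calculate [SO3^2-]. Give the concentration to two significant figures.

5.8 × 10^-8 M

First ionization gives [H+] ≈ [HSO3-] = 1.27 × 10^-2 M.
Second step: Ka2 = [H+][SO3^2-]/[HSO3-] ≈ [SO3^2-] (since [H+] ≈ [HSO3-]).
So [SO3^2-] ≈ Ka2.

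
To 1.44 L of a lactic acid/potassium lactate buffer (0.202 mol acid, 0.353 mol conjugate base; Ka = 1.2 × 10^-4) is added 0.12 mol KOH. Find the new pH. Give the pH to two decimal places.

After neutralization: n(CH3CH(OH)COOH) = 0.082 mol, n(CH3CH(OH)COO-) = 0.473 mol.
pKa = −log(1.2 × 10^-4) = 3.921
pH = pKa + log([A⁻]/[HA]) = 3.921 + log(0.473/0.082) = 3.921 +0.761

pH = 4.68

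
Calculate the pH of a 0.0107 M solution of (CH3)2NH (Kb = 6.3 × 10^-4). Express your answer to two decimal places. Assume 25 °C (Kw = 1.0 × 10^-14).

pH = 11.36

(CH3)2NH + H2O ⇌ (CH3)2NH2+ + OH-
From the ICE table, Kb = [OH-]²/(0.0107 − [OH-]) = 6.3 × 10^-4.
Here C₀/Kb ≈ 17, so the small-[OH-] approximation fails. Use the quadratic:
[OH-] = (−Kb + √(Kb² + 4·Kb·C₀))/2 = 2.30 × 10^-3 M
pOH = 2.64, so pH = 14.00 − pOH = 11.36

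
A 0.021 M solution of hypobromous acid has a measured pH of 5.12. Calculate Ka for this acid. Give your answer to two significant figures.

Ka = 2.7 × 10^-9

[H+] = 10^(-5.12) = 7.59 × 10^-6 M
At equilibrium [HA] = 0.021 − 7.59 × 10^-6 = 2.10 × 10^-2 M
Ka = [H+][A-]/[HA] = (7.59 × 10^-6)² / 2.10 × 10^-2 = 2.7 × 10^-9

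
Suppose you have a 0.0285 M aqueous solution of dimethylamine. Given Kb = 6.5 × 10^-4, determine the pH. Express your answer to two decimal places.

(CH3)2NH + H2O ⇌ (CH3)2NH2+ + OH-
From the ICE table, Kb = [OH-]²/(0.0285 − [OH-]) = 6.5 × 10^-4.
The 5% rule fails; solving [OH-]² + Kb·[OH-] − Kb·C₀ = 0 exactly:
[OH-] = (−Kb + √(Kb² + 4·Kb·C₀))/2 = 3.99 × 10^-3 M
pOH = 2.40, so pH = 14.00 − pOH = 11.60

pH = 11.60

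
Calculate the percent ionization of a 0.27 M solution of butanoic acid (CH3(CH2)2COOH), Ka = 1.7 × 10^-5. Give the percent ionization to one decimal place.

0.8%

CH3(CH2)2COOH ⇌ CH3(CH2)2COO- + H+; let x = [H+] at equilibrium.
x ≈ √(Ka·C₀) = √(1.7 × 10^-5 × 0.27) = 2.14 × 10^-3 M
Fraction ionized = 2.14 × 10^-3 / 0.27 = 0.0079 → 0.8%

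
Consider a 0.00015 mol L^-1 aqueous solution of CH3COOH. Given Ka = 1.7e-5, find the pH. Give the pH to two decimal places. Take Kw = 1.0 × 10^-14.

CH3COOH ⇌ CH3COO- + H+
From the ICE table, Ka = x²/(0.00015 − x) = 1.7 × 10^-5.
The 5% rule fails; solving x² + Ka·x − Ka·C₀ = 0 exactly:
x = (−Ka + √(Ka² + 4·Ka·C₀))/2 = 4.27 × 10^-5 M
pH = −log[H+] = −log(4.27 × 10^-5) = 4.37

pH = 4.37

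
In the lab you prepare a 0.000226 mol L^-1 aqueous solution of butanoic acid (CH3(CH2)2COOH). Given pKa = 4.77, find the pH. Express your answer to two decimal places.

CH3(CH2)2COOH ⇌ CH3(CH2)2COO- + H+
Ka = 10^(−4.77) = 1.70 × 10^-5
Ka = [H+]²/(0.000226 − [H+]) = 1.70 × 10^-5
[H+] is not negligible relative to C₀; solve [H+]² + 1.7e-05·[H+] − 3.84e-09 = 0.
[H+] = [−1.7e-05 + √(1.7e-05² + 1.54e-08)]/2 = 5.41 × 10^-5 M
pH = −log(5.41 × 10^-5) = 4.27

pH = 4.27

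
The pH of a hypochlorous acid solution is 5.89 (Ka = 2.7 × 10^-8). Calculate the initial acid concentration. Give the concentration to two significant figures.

[H+] = 10^(-5.89) = 1.29 × 10^-6 M = x
Ka = x²/(C₀ − x) ⇒ C₀ = x + x²/Ka
C₀ = 1.29 × 10^-6 + (1.29 × 10^-6)²/(2.7 × 10^-8) = 6.29 × 10^-5 M

C₀ = 6.3 × 10^-5 M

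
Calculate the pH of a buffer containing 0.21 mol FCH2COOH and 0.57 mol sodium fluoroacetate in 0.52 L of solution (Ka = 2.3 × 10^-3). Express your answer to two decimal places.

pKa = −log(2.3 × 10^-3) = 2.638
pH = pKa + log([A⁻]/[HA]) = 2.638 + log(0.57/0.21)
pH = 2.638 + (+0.434) = 3.07

pH = 3.07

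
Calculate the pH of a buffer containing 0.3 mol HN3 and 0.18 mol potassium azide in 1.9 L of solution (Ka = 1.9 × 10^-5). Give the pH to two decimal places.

pH = 4.50

pKa = −log(1.9 × 10^-5) = 4.721
Using pH = pKa + log([base]/[acid]) with [base]/[acid] = 0.18/0.3:
pH = 4.721 + (-0.222) = 4.50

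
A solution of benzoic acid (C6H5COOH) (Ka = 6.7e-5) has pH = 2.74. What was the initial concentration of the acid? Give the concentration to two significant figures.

C₀ = 5.1 × 10^-2 M

[H+] = 10^(-2.74) = 1.82 × 10^-3 M = x
Ka = x²/(C₀ − x) ⇒ C₀ = x + x²/Ka
C₀ = 1.82 × 10^-3 + (1.82 × 10^-3)²/(6.7 × 10^-5) = 5.13 × 10^-2 M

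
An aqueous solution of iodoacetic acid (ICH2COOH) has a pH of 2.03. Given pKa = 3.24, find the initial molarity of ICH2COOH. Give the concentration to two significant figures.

C₀ = 1.6 × 10^-1 M

[H+] = 10^(-2.03) = 9.33 × 10^-3 M = x
Ka = 10^(−3.24) = 5.75 × 10^-4
Ka = x²/(C₀ − x) ⇒ C₀ = x + x²/Ka
C₀ = 9.33 × 10^-3 + (9.33 × 10^-3)²/(5.75 × 10^-4) = 1.61 × 10^-1 M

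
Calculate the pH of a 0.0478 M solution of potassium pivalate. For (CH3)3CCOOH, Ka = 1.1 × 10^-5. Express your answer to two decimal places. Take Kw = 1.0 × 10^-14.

(CH3)3CCOO- is the conjugate base of the weak acid (CH3)3CCOOH.
Kb = Kw/Ka = 1.0×10^-14 / 1.1 × 10^-5 = 9.09 × 10^-10
Kb = x²/(0.0478 − x) = 9.09 × 10^-10
Assume x ≪ 0.0478: x ≈ √(9.09 × 10^-10 × 0.0478) = 6.59 × 10^-6 M
pOH = 5.18, so pH = 14.00 − pOH = 8.82

pH = 8.82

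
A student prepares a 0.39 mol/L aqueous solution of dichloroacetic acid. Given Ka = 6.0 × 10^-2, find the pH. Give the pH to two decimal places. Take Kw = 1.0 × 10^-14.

Cl2CHCOOH ⇌ Cl2CHCOO- + H+
Ka = [H+]²/(0.39 − [H+]) = 6.0 × 10^-2
[H+] is not negligible relative to C₀; solve [H+]² + 0.06·[H+] − 0.0234 = 0.
[H+] = [−0.06 + √(0.06² + 0.0936)]/2 = 1.26 × 10^-1 M
pH = −log[H+] = −log(1.26 × 10^-1) = 0.90

pH = 0.90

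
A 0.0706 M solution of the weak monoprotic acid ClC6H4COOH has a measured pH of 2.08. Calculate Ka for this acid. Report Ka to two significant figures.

[H+] = 10^(-2.08) = 8.32 × 10^-3 M
At equilibrium [HA] = 0.0706 − 8.32 × 10^-3 = 6.23 × 10^-2 M
Ka = [H+][A-]/[HA] = (8.32 × 10^-3)² / 6.23 × 10^-2 = 1.1 × 10^-3

Ka = 1.1 × 10^-3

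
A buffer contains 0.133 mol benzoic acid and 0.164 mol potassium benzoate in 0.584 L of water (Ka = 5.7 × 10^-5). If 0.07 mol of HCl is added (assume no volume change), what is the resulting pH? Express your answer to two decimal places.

pH = 3.91

Added H+ converts C6H5COO- to C6H5COOH: C6H5COOH → 0.203 mol, C6H5COO- → 0.094 mol.
pKa = −log(5.7 × 10^-5) = 4.244
pH = pKa + log(n_C6H5COO-/n_C6H5COOH) = 4.244 + log(0.094/0.203) = 4.244 + (-0.334)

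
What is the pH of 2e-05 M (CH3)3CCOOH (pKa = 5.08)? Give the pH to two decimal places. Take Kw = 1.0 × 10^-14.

pH = 5.03

(CH3)3CCOOH ⇌ (CH3)3CCOO- + H+
Ka = 10^(−5.08) = 8.32 × 10^-6
From the ICE table, Ka = x²/(2e-05 − x) = 8.32 × 10^-6.
x is not negligible relative to C₀; solve x² + 8.32e-06·x − 1.66e-10 = 0.
x = [−8.32e-06 + √(8.32e-06² + 6.66e-10)]/2 = 9.39 × 10^-6 M
pH = −log(9.39 × 10^-6) = 5.03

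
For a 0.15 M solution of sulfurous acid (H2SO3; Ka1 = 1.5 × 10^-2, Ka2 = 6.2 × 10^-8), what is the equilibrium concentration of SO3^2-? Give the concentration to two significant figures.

First ionization gives [H+] ≈ [HSO3-] = 4.05 × 10^-2 M.
Second step: Ka2 = [H+][SO3^2-]/[HSO3-] ≈ [SO3^2-] (since [H+] ≈ [HSO3-]).
So [SO3^2-] ≈ Ka2.

6.2 × 10^-8 M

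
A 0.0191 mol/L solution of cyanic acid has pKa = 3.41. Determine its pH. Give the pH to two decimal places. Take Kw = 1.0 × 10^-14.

pH = 2.60

HOCN ⇌ OCN- + H+
Ka = 10^(−3.41) = 3.89 × 10^-4
Let x = [H+] at equilibrium. Ka = x²/(0.0191 − x).
Here C₀/Ka ≈ 49.1, so the small-x approximation fails. Use the quadratic:
x = [−0.000389 + √(0.000389² + 2.97e-05)]/2 = 2.54 × 10^-3 M
pH = −log[H+] = −log(2.54 × 10^-3) = 2.60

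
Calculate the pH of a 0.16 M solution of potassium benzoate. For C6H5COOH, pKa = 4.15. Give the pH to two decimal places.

C6H5COO- is the conjugate base of the weak acid C6H5COOH.
Ka = 10^(−4.15) = 7.08 × 10^-5
Kb = Kw/Ka = 1.0×10^-14 / 7.08 × 10^-5 = 1.41 × 10^-10
Let x = [OH-] at equilibrium. Kb = x²/(0.16 − x).
Assume x ≪ 0.16: x ≈ √(1.41 × 10^-10 × 0.16) = 4.75 × 10^-6 M
pOH = 5.32, so pH = 14.00 − pOH = 8.68

pH = 8.68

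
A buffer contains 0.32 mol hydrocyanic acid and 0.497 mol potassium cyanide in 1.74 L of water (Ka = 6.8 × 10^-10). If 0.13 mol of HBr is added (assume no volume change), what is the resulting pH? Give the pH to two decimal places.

pH = 9.08

After neutralization: n(HCN) = 0.45 mol, n(CN-) = 0.367 mol.
pKa = −log(6.8 × 10^-10) = 9.167
pH = pKa + log([A⁻]/[HA]) = 9.167 + log(0.367/0.45) = 9.167 -0.089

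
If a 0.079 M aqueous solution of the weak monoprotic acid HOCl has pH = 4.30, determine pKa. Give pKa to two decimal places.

[H+] = 10^(-4.30) = 5.01 × 10^-5 M
At equilibrium [HA] = 0.079 − 5.01 × 10^-5 = 7.89 × 10^-2 M
Ka = [H+][A-]/[HA] = (5.01 × 10^-5)² / 7.89 × 10^-2 = 3.18 × 10^-8
pKa = -log(3.18 × 10^-8) = 7.50

pKa = 7.50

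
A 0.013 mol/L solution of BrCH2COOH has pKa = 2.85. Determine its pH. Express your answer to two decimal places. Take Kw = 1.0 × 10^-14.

BrCH2COOH ⇌ BrCH2COO- + H+
Ka = 10^(−2.85) = 1.41 × 10^-3
Let x = [H+] at equilibrium. Ka = x²/(0.013 − x).
x is not negligible relative to C₀; solve x² + 0.00141·x − 1.83e-05 = 0.
x = (−Ka + √(Ka² + 4·Ka·C₀))/2 = 3.63 × 10^-3 M
pH = −log(3.63 × 10^-3) = 2.44

pH = 2.44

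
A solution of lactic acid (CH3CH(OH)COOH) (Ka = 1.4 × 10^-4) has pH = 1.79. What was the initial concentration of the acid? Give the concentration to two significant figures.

C₀ = 1.9 M

[H+] = 10^(-1.79) = 1.62 × 10^-2 M = x
Ka = x²/(C₀ − x) ⇒ C₀ = x + x²/Ka
C₀ = 1.62 × 10^-2 + (1.62 × 10^-2)²/(1.4 × 10^-4) = 1.89 M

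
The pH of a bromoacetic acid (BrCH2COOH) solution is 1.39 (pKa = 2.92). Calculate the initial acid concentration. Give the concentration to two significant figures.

[H+] = 10^(-1.39) = 4.07 × 10^-2 M = x
Ka = 10^(−2.92) = 1.20 × 10^-3
Ka = x²/(C₀ − x) ⇒ C₀ = x + x²/Ka
C₀ = 4.07 × 10^-2 + (4.07 × 10^-2)²/(1.20 × 10^-3) = 1.42 M

C₀ = 1.4 M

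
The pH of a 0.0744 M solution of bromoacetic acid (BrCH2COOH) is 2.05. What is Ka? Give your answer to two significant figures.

Ka = 1.2 × 10^-3

[H+] = 10^(-2.05) = 8.91 × 10^-3 M
At equilibrium [HA] = 0.0744 − 8.91 × 10^-3 = 6.55 × 10^-2 M
Ka = [H+][A-]/[HA] = (8.91 × 10^-3)² / 6.55 × 10^-2 = 1.2 × 10^-3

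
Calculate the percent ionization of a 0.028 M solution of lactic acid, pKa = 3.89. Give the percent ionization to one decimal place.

6.6%

CH3CH(OH)COOH ⇌ CH3CH(OH)COO- + H+; let x = [H+] at equilibrium.
Ka = 10^(−3.89) = 1.29 × 10^-4
Ka = x²/(C₀ − x); solving the quadratic gives x = 1.84 × 10^-3 M.
Fraction ionized = 1.84 × 10^-3 / 0.028 = 0.0657 → 6.6%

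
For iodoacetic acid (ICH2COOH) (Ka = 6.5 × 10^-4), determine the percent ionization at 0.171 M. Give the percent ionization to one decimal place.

ICH2COOH ⇌ ICH2COO- + H+; let x = [H+] at equilibrium.
Ka = x²/(C₀ − x); solving the quadratic gives x = 1.02 × 10^-2 M.
Fraction ionized = 1.02 × 10^-2 / 0.171 = 0.0596 → 6.0%

6.0%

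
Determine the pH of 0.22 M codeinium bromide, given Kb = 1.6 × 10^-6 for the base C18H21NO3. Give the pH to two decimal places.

C18H22NO3+ is the conjugate acid of the weak base C18H21NO3.
Ka = Kw/Kb = 1.0×10^-14 / 1.6 × 10^-6 = 6.25 × 10^-9
Ka = x²/(0.22 − x) = 6.25 × 10^-9
Assume x ≪ 0.22: x ≈ √(6.25 × 10^-9 × 0.22) = 3.71 × 10^-5 M
pH = −log[H+] = −log(3.71 × 10^-5) = 4.43

pH = 4.43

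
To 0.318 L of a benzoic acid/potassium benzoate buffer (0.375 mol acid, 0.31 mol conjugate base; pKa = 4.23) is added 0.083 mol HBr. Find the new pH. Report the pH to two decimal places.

After neutralization: n(C6H5COOH) = 0.458 mol, n(C6H5COO-) = 0.227 mol.
Henderson–Hasselbalch with mole ratio 0.227/0.458: pH = 4.23 + (-0.305)

pH = 3.93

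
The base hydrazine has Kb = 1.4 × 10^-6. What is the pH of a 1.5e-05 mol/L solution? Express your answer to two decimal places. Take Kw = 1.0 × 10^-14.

N2H4 + H2O ⇌ N2H5+ + OH-
From the ICE table, Kb = [OH-]²/(1.5e-05 − [OH-]) = 1.4 × 10^-6.
[OH-] is not negligible relative to C₀; solve [OH-]² + 1.4e-06·[OH-] − 2.1e-11 = 0.
[OH-] = (−Kb + √(Kb² + 4·Kb·C₀))/2 = 3.94 × 10^-6 M
pOH = 5.40, so pH = 14.00 − pOH = 8.60

pH = 8.60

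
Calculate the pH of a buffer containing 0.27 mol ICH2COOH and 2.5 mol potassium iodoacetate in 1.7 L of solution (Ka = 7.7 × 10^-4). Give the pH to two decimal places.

pKa = −log(7.7 × 10^-4) = 3.114
Henderson–Hasselbalch: pH = pKa + log([ICH2COO-]/[ICH2COOH]) = 3.114 + log(2.5/0.27)
pH = 3.114 + (+0.967) = 4.08

pH = 4.08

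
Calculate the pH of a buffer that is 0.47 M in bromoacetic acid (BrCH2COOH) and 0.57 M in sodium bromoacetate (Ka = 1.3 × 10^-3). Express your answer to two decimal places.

pH = 2.97

pKa = −log(1.3 × 10^-3) = 2.886
pH = pKa + log([A⁻]/[HA]) = 2.886 + log(0.57/0.47)
pH = 2.886 + (+0.084) = 2.97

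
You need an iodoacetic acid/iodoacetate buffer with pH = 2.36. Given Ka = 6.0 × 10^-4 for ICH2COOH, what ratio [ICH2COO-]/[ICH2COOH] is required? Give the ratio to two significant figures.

pKa = -log(6.0 × 10^-4) = 3.222
pH = pKa + log(r) ⇒ log(r) = 2.36 − 3.222 = -0.862
r = [ICH2COO-]/[ICH2COOH] = 10^(-0.862) = 0.137

ratio = 0.14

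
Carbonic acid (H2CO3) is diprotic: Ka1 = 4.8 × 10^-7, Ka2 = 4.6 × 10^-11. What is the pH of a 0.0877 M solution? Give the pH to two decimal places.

Since Ka1 ≫ Ka2, the first ionization dominates [H+].
Ka1 = x²/(0.0877 − x) = 4.8 × 10^-7
x ≈ √(4.8 × 10^-7 × 0.0877) = 2.05 × 10^-4 M
pH = −log(2.05 × 10^-4) = 3.69

pH = 3.69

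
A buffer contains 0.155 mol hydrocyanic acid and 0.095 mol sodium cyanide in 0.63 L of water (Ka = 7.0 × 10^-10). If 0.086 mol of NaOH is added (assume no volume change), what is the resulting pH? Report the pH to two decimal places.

After neutralization: n(HCN) = 0.069 mol, n(CN-) = 0.181 mol.
pKa = −log(7.0 × 10^-10) = 9.155
pH = pKa + log([A⁻]/[HA]) = 9.155 + log(0.181/0.069) = 9.155 +0.419

pH = 9.57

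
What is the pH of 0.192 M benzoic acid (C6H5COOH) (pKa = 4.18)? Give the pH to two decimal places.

pH = 2.45

C6H5COOH ⇌ C6H5COO- + H+
Ka = 10^(−4.18) = 6.61 × 10^-5
Ka = [H+]²/(0.192 − [H+]) = 6.61 × 10^-5
Assume [H+] ≪ 0.192: [H+] ≈ √(6.61 × 10^-5 × 0.192) = 3.56 × 10^-3 M
Check: 1.9% ionized — well under 5%, approximation valid.
pH = −log(3.56 × 10^-3) = 2.45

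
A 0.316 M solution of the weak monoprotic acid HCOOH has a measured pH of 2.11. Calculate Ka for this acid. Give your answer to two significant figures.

[H+] = 10^(-2.11) = 7.76 × 10^-3 M
At equilibrium [HA] = 0.316 − 7.76 × 10^-3 = 3.08 × 10^-1 M
Ka = [H+][A-]/[HA] = (7.76 × 10^-3)² / 3.08 × 10^-1 = 2.0 × 10^-4

Ka = 2.0 × 10^-4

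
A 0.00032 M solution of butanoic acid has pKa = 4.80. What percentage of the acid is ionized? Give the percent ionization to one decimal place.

CH3(CH2)2COOH ⇌ CH3(CH2)2COO- + H+; let x = [H+] at equilibrium.
Ka = 10^(−4.80) = 1.58 × 10^-5
Ka = x²/(C₀ − x); solving the quadratic gives x = 6.36 × 10^-5 M.
% ionization = x/C₀ × 100% = 6.36 × 10^-5/0.00032 × 100% = 19.9%

19.9%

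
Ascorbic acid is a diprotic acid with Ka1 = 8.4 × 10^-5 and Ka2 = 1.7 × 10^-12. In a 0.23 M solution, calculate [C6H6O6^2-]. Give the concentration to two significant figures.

First ionization gives [H+] ≈ [HC6H6O6-] = 4.40 × 10^-3 M.
Second step: Ka2 = [H+][C6H6O6^2-]/[HC6H6O6-] ≈ [C6H6O6^2-] (since [H+] ≈ [HC6H6O6-]).
So [C6H6O6^2-] ≈ Ka2.

1.7 × 10^-12 M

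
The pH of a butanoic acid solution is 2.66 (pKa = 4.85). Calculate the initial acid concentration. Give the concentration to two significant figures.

C₀ = 3.4 × 10^-1 M

[H+] = 10^(-2.66) = 2.19 × 10^-3 M = x
Ka = 10^(−4.85) = 1.41 × 10^-5
Ka = x²/(C₀ − x) ⇒ C₀ = x + x²/Ka
C₀ = 2.19 × 10^-3 + (2.19 × 10^-3)²/(1.41 × 10^-5) = 3.42 × 10^-1 M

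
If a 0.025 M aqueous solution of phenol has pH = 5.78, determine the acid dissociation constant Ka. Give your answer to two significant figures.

Ka = 1.1 × 10^-10

[H+] = 10^(-5.78) = 1.66 × 10^-6 M
At equilibrium [HA] = 0.025 − 1.66 × 10^-6 = 2.50 × 10^-2 M
Ka = [H+][A-]/[HA] = (1.66 × 10^-6)² / 2.50 × 10^-2 = 1.1 × 10^-10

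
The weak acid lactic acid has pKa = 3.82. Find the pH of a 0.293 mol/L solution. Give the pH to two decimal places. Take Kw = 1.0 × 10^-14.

CH3CH(OH)COOH ⇌ CH3CH(OH)COO- + H+
Ka = 10^(−3.82) = 1.51 × 10^-4
From the ICE table, Ka = x²/(0.293 − x) = 1.51 × 10^-4.
Assume x ≪ 0.293: x ≈ √(1.51 × 10^-4 × 0.293) = 6.65 × 10^-3 M
pH = −log[H+] = −log(6.65 × 10^-3) = 2.18

pH = 2.18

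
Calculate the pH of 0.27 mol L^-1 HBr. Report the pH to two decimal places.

pH = 0.57

HBr is a strong acid and dissociates completely, so [H+] = 0.27 M.
pH = -log(0.27) = 0.57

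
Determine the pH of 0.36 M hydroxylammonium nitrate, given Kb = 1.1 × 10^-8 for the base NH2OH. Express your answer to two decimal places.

pH = 3.24

NH3OH+ is the conjugate acid of the weak base NH2OH.
Ka = Kw/Kb = 1.0×10^-14 / 1.1 × 10^-8 = 9.09 × 10^-7
Ka = [H+]²/(0.36 − [H+]) = 9.09 × 10^-7
Neglecting [H+] in the denominator: [H+] = √(9.09 × 10^-7 × 0.36) = 5.72 × 10^-4 M
([H+]/C₀ = 0.16% < 5%, so the approximation holds.)
pH = −log(5.72 × 10^-4) = 3.24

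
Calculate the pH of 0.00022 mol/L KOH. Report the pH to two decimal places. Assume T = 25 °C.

KOH is a strong base; [OH-] = 0.00022 M.
pOH = -log(0.00022) = 3.66
pH = 14.00 - 3.66 = 10.34

pH = 10.34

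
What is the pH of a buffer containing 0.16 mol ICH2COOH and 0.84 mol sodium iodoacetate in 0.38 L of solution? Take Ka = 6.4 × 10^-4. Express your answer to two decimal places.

pH = 3.91

pKa = −log(6.4 × 10^-4) = 3.194
Using pH = pKa + log([base]/[acid]) with [base]/[acid] = 0.84/0.16:
pH = 3.194 + (+0.720) = 3.91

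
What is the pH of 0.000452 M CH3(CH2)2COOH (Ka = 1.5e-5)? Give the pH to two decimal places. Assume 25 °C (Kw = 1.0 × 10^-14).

pH = 4.12

CH3(CH2)2COOH ⇌ CH3(CH2)2COO- + H+
Ka = x²/(0.000452 − x) = 1.5 × 10^-5
Here C₀/Ka ≈ 30.1, so the small-x approximation fails. Use the quadratic:
x = (−Ka + √(Ka² + 4·Ka·C₀))/2 = 7.52 × 10^-5 M
pH = −log(7.52 × 10^-5) = 4.12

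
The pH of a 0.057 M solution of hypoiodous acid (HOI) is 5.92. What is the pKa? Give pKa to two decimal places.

[H+] = 10^(-5.92) = 1.20 × 10^-6 M
At equilibrium [HA] = 0.057 − 1.20 × 10^-6 = 5.70 × 10^-2 M
Ka = [H+][A-]/[HA] = (1.20 × 10^-6)² / 5.70 × 10^-2 = 2.53 × 10^-11
pKa = -log(2.53 × 10^-11) = 10.60

pKa = 10.60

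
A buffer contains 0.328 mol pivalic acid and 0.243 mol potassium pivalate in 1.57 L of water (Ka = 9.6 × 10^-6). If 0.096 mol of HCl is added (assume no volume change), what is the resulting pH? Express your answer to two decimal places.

After neutralization: n((CH3)3CCOOH) = 0.424 mol, n((CH3)3CCOO-) = 0.147 mol.
pKa = −log(9.6 × 10^-6) = 5.018
pH = pKa + log([A⁻]/[HA]) = 5.018 + log(0.147/0.424) = 5.018 -0.460

pH = 4.56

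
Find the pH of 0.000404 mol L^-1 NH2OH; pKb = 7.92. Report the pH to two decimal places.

pH = 8.34

NH2OH + H2O ⇌ NH3OH+ + OH-
Kb = 10^(−7.92) = 1.20 × 10^-8
Kb = [OH-]²/(0.000404 − [OH-]) = 1.20 × 10^-8
Assume [OH-] ≪ 0.000404: [OH-] ≈ √(1.20 × 10^-8 × 0.000404) = 2.20 × 10^-6 M
Check: 0.55% ionized — well under 5%, approximation valid.
pOH = −log(2.20 × 10^-6) = 5.66; pH = 14.00 − 5.66 = 8.34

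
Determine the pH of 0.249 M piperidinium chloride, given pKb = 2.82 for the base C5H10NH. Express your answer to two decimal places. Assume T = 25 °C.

pH = 5.89

C5H10NH2+ is the conjugate acid of the weak base C5H10NH.
Kb = 10^(−2.82) = 1.51 × 10^-3
Ka = Kw/Kb = 1.0×10^-14 / 1.51 × 10^-3 = 6.62 × 10^-12
Ka = [H+]²/(0.249 − [H+]) = 6.62 × 10^-12
Neglecting [H+] in the denominator: [H+] = √(6.62 × 10^-12 × 0.249) = 1.28 × 10^-6 M
([H+]/C₀ = 0.00052% < 5%, so the approximation holds.)
pH = −log(1.28 × 10^-6) = 5.89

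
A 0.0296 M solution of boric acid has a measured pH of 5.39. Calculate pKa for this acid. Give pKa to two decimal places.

pKa = 9.25

[H+] = 10^(-5.39) = 4.07 × 10^-6 M
At equilibrium [HA] = 0.0296 − 4.07 × 10^-6 = 2.96 × 10^-2 M
Ka = [H+][A-]/[HA] = (4.07 × 10^-6)² / 2.96 × 10^-2 = 5.60 × 10^-10
pKa = -log(5.60 × 10^-10) = 9.25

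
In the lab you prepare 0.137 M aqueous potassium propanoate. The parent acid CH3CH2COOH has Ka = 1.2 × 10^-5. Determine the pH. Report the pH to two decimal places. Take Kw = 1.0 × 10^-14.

CH3CH2COO- is the conjugate base of the weak acid CH3CH2COOH.
Kb = Kw/Ka = 1.0×10^-14 / 1.2 × 10^-5 = 8.33 × 10^-10
From the ICE table, Kb = [OH-]²/(0.137 − [OH-]) = 8.33 × 10^-10.
Assume [OH-] ≪ 0.137: [OH-] ≈ √(8.33 × 10^-10 × 0.137) = 1.07 × 10^-5 M
Check: 0.0078% ionized — well under 5%, approximation valid.
pOH = 4.97, so pH = 14.00 − pOH = 9.03

pH = 9.03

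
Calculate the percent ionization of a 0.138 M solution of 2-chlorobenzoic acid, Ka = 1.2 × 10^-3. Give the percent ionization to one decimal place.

ClC6H4COOH ⇌ ClC6H4COO- + H+; let x = [H+] at equilibrium.
Ka = x²/(C₀ − x); solving the quadratic gives x = 1.23 × 10^-2 M.
% ionization = x/C₀ × 100% = 1.23 × 10^-2/0.138 × 100% = 8.9%

8.9%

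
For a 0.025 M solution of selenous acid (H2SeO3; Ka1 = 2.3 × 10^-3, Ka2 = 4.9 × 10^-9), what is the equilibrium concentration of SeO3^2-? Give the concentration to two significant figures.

4.9 × 10^-9 M

First ionization gives [H+] ≈ [HSeO3-] = 6.52 × 10^-3 M.
Second step: Ka2 = [H+][SeO3^2-]/[HSeO3-] ≈ [SeO3^2-] (since [H+] ≈ [HSeO3-]).
So [SeO3^2-] ≈ Ka2.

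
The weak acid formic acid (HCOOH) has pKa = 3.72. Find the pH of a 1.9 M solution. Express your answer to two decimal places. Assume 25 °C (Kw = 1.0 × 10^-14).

HCOOH ⇌ HCOO- + H+
Ka = 10^(−3.72) = 1.91 × 10^-4
From the ICE table, Ka = [H+]²/(1.9 − [H+]) = 1.91 × 10^-4.
Since Ka ≪ C₀, [H+] ≈ √(Ka·C₀) = 1.90 × 10^-2 M.
Check: 1% ionized — well under 5%, approximation valid.
pH = −log[H+] = −log(1.90 × 10^-2) = 1.72

pH = 1.72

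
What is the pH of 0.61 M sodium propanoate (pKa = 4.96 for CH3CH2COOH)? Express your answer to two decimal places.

pH = 9.37

CH3CH2COO- is the conjugate base of the weak acid CH3CH2COOH.
Ka = 10^(−4.96) = 1.10 × 10^-5
Kb = Kw/Ka = 1.0×10^-14 / 1.10 × 10^-5 = 9.09 × 10^-10
Kb = x²/(0.61 − x) = 9.09 × 10^-10
Neglecting x in the denominator: x = √(9.09 × 10^-10 × 0.61) = 2.35 × 10^-5 M
pOH = −log(2.35 × 10^-5) = 4.63; pH = 14.00 − 4.63 = 9.37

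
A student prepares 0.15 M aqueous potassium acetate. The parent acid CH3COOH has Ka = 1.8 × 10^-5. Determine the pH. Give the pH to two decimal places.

CH3COO- is the conjugate base of the weak acid CH3COOH.
Kb = Kw/Ka = 1.0×10^-14 / 1.8 × 10^-5 = 5.56 × 10^-10
From the ICE table, Kb = x²/(0.15 − x) = 5.56 × 10^-10.
Neglecting x in the denominator: x = √(5.56 × 10^-10 × 0.15) = 9.13 × 10^-6 M
Check: 0.0061% ionized — well under 5%, approximation valid.
pOH = −log(9.13 × 10^-6) = 5.04; pH = 14.00 − 5.04 = 8.96

pH = 8.96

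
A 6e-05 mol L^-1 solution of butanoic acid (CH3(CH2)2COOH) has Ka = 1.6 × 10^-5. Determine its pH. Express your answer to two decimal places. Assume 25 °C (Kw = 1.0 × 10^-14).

CH3(CH2)2COOH ⇌ CH3(CH2)2COO- + H+
From the ICE table, Ka = [H+]²/(6e-05 − [H+]) = 1.6 × 10^-5.
Here C₀/Ka ≈ 3.75, so the small-[H+] approximation fails. Use the quadratic:
[H+] = (−Ka + √(Ka² + 4·Ka·C₀))/2 = 2.40 × 10^-5 M
pH = −log(2.40 × 10^-5) = 4.62

pH = 4.62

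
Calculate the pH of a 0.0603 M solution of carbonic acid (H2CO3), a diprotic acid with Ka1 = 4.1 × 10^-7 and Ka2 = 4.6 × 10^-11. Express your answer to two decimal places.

Ka1 ≫ Ka2, so treat the first dissociation as the only significant source of H+.
Ka1 = x²/(0.0603 − x) = 4.1 × 10^-7
x ≈ √(4.1 × 10^-7 × 0.0603) = 1.57 × 10^-4 M
pH = −log(1.57 × 10^-4) = 3.80

pH = 3.80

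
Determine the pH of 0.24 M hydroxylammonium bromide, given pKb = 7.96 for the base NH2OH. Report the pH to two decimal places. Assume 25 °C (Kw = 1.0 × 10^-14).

pH = 3.33

NH3OH+ is the conjugate acid of the weak base NH2OH.
Kb = 10^(−7.96) = 1.10 × 10^-8
Ka = Kw/Kb = 1.0×10^-14 / 1.10 × 10^-8 = 9.09 × 10^-7
Ka = [H+]²/(0.24 − [H+]) = 9.09 × 10^-7
Neglecting [H+] in the denominator: [H+] = √(9.09 × 10^-7 × 0.24) = 4.67 × 10^-4 M
Check: 0.19% ionized — well under 5%, approximation valid.
pH = −log(4.67 × 10^-4) = 3.33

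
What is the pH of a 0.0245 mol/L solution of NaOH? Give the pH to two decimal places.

NaOH is a strong base; [OH-] = 0.0245 M.
pOH = -log(0.0245) = 1.61
pH = 14.00 - 1.61 = 12.39

pH = 12.39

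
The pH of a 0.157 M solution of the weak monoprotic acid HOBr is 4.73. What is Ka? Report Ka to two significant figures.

[H+] = 10^(-4.73) = 1.86 × 10^-5 M
At equilibrium [HA] = 0.157 − 1.86 × 10^-5 = 1.57 × 10^-1 M
Ka = [H+][A-]/[HA] = (1.86 × 10^-5)² / 1.57 × 10^-1 = 2.2 × 10^-9

Ka = 2.2 × 10^-9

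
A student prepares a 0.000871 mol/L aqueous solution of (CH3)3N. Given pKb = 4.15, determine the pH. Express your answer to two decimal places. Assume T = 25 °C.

(CH3)3N + H2O ⇌ (CH3)3NH+ + OH-
Kb = 10^(−4.15) = 7.08 × 10^-5
From the ICE table, Kb = [OH-]²/(0.000871 − [OH-]) = 7.08 × 10^-5.
Here C₀/Kb ≈ 12.3, so the small-[OH-] approximation fails. Use the quadratic:
[OH-] = [−7.08e-05 + √(7.08e-05² + 2.47e-07)]/2 = 2.15 × 10^-4 M
pOH = −log(2.15 × 10^-4) = 3.67; pH = 14.00 − 3.67 = 10.33

pH = 10.33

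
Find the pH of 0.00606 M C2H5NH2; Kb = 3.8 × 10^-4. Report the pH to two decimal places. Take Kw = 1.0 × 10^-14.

pH = 11.13

C2H5NH2 + H2O ⇌ C2H5NH3+ + OH-
Kb = [OH-]²/(0.00606 − [OH-]) = 3.8 × 10^-4
[OH-] is not negligible relative to C₀; solve [OH-]² + 0.00038·[OH-] − 2.3e-06 = 0.
[OH-] = [−0.00038 + √(0.00038² + 9.21e-06)]/2 = 1.34 × 10^-3 M
pOH = 2.87, so pH = 14.00 − pOH = 11.13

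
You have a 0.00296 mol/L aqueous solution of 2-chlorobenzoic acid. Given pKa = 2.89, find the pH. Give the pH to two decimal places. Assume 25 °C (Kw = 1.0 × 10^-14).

ClC6H4COOH ⇌ ClC6H4COO- + H+
Ka = 10^(−2.89) = 1.29 × 10^-3
From the ICE table, Ka = [H+]²/(0.00296 − [H+]) = 1.29 × 10^-3.
Here C₀/Ka ≈ 2.29, so the small-[H+] approximation fails. Use the quadratic:
[H+] = [−0.00129 + √(0.00129² + 1.53e-05)]/2 = 1.41 × 10^-3 M
pH = −log[H+] = −log(1.41 × 10^-3) = 2.85

pH = 2.85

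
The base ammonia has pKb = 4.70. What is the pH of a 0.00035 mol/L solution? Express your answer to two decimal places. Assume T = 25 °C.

NH3 + H2O ⇌ NH4+ + OH-
Kb = 10^(−4.70) = 2.00 × 10^-5
From the ICE table, Kb = [OH-]²/(0.00035 − [OH-]) = 2.00 × 10^-5.
The 5% rule fails; solving [OH-]² + Kb·[OH-] − Kb·C₀ = 0 exactly:
[OH-] = (−Kb + √(Kb² + 4·Kb·C₀))/2 = 7.43 × 10^-5 M
pOH = 4.13, so pH = 14.00 − pOH = 9.87

pH = 9.87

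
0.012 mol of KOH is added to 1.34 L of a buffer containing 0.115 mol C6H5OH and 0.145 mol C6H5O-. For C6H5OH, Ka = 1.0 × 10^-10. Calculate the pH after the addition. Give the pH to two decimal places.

OH- converts C6H5OH to C6H5O-: C6H5OH → 0.103 mol, C6H5O- → 0.157 mol.
pKa = −log(1.0 × 10^-10) = 10.000
Henderson–Hasselbalch with mole ratio 0.157/0.103: pH = 10.000 + (+0.183)

pH = 10.18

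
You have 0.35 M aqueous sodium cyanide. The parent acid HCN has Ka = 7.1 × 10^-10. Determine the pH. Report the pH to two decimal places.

CN- is the conjugate base of the weak acid HCN.
Kb = Kw/Ka = 1.0×10^-14 / 7.1 × 10^-10 = 1.41 × 10^-5
From the ICE table, Kb = [OH-]²/(0.35 − [OH-]) = 1.41 × 10^-5.
Since Kb ≪ C₀, [OH-] ≈ √(Kb·C₀) = 2.22 × 10^-3 M.
([OH-]/C₀ = 0.63% < 5%, so the approximation holds.)
pOH = 2.65, so pH = 14.00 − pOH = 11.35

pH = 11.35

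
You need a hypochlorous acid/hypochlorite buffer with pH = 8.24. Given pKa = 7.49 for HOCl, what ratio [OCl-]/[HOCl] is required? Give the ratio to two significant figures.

pH = pKa + log(r) ⇒ log(r) = 8.24 − 7.49 = +0.75
r = [OCl-]/[HOCl] = 10^(+0.75) = 5.62

ratio = 5.6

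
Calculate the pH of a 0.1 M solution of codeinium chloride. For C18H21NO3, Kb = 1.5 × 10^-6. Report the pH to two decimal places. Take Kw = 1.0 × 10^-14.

pH = 4.59

C18H22NO3+ is the conjugate acid of the weak base C18H21NO3.
Ka = Kw/Kb = 1.0×10^-14 / 1.5 × 10^-6 = 6.67 × 10^-9
From the ICE table, Ka = x²/(0.1 − x) = 6.67 × 10^-9.
Since Ka ≪ C₀, x ≈ √(Ka·C₀) = 2.58 × 10^-5 M.
(x/C₀ = 0.026% < 5%, so the approximation holds.)
pH = −log(2.58 × 10^-5) = 4.59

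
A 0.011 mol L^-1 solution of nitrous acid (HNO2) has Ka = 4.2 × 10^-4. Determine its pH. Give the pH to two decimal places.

HNO2 ⇌ NO2- + H+
Ka = [H+]²/(0.011 − [H+]) = 4.2 × 10^-4
Here C₀/Ka ≈ 26.2, so the small-[H+] approximation fails. Use the quadratic:
[H+] = [−0.00042 + √(0.00042² + 1.85e-05)]/2 = 1.95 × 10^-3 M
pH = −log(1.95 × 10^-3) = 2.71

pH = 2.71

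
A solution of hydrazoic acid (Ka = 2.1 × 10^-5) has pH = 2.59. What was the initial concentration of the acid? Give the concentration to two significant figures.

C₀ = 3.2 × 10^-1 M

[H+] = 10^(-2.59) = 2.57 × 10^-3 M = x
Ka = x²/(C₀ − x) ⇒ C₀ = x + x²/Ka
C₀ = 2.57 × 10^-3 + (2.57 × 10^-3)²/(2.1 × 10^-5) = 3.17 × 10^-1 M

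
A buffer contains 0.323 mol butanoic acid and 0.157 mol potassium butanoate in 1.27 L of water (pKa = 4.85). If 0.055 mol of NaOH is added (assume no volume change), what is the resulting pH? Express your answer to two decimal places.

OH- converts CH3(CH2)2COOH to CH3(CH2)2COO-: CH3(CH2)2COOH → 0.268 mol, CH3(CH2)2COO- → 0.212 mol.
pH = pKa + log(n_CH3(CH2)2COO-/n_CH3(CH2)2COOH) = 4.85 + log(0.212/0.268) = 4.85 + (-0.102)

pH = 4.75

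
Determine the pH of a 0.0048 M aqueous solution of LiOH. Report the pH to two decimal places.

LiOH is a strong base; [OH-] = 0.0048 M.
pOH = -log(0.0048) = 2.32
pH = 14.00 - 2.32 = 11.68

pH = 11.68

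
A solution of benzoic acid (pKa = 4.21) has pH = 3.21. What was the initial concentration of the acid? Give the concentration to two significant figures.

C₀ = 6.8 × 10^-3 M

[H+] = 10^(-3.21) = 6.17 × 10^-4 M = x
Ka = 10^(−4.21) = 6.17 × 10^-5
Ka = x²/(C₀ − x) ⇒ C₀ = x + x²/Ka
C₀ = 6.17 × 10^-4 + (6.17 × 10^-4)²/(6.17 × 10^-5) = 6.79 × 10^-3 M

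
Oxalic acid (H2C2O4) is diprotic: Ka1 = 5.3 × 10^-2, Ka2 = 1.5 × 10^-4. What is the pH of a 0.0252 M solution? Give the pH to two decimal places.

pH = 1.73

Since Ka1 ≫ Ka2, the first ionization dominates [H+].
Ka1 = x²/(0.0252 − x) = 5.3 × 10^-2
Solving the quadratic: x = (−Ka1 + √(Ka1² + 4·Ka1·C₀))/2 = 1.86 × 10^-2 M
pH = −log(1.86 × 10^-2) = 1.73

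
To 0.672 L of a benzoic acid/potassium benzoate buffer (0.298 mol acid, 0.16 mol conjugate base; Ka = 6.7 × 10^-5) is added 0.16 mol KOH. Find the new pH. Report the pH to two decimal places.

OH- converts C6H5COOH to C6H5COO-: C6H5COOH → 0.138 mol, C6H5COO- → 0.32 mol.
pKa = −log(6.7 × 10^-5) = 4.174
pH = pKa + log(n_C6H5COO-/n_C6H5COOH) = 4.174 + log(0.32/0.138) = 4.174 + (+0.365)

pH = 4.54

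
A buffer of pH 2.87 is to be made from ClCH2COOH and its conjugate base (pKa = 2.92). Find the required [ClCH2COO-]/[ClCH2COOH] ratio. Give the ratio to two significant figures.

ratio = 0.89

pH = pKa + log(r) ⇒ log(r) = 2.87 − 2.92 = -0.05
r = [ClCH2COO-]/[ClCH2COOH] = 10^(-0.05) = 0.891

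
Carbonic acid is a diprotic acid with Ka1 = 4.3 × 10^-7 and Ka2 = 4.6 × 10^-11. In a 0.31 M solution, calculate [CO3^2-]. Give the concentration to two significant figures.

4.6 × 10^-11 M

First ionization gives [H+] ≈ [HCO3-] = 3.65 × 10^-4 M.
Second step: Ka2 = [H+][CO3^2-]/[HCO3-] ≈ [CO3^2-] (since [H+] ≈ [HCO3-]).
So [CO3^2-] ≈ Ka2.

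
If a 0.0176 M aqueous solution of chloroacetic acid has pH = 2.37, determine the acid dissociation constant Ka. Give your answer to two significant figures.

[H+] = 10^(-2.37) = 4.27 × 10^-3 M
At equilibrium [HA] = 0.0176 − 4.27 × 10^-3 = 1.33 × 10^-2 M
Ka = [H+][A-]/[HA] = (4.27 × 10^-3)² / 1.33 × 10^-2 = 1.4 × 10^-3

Ka = 1.4 × 10^-3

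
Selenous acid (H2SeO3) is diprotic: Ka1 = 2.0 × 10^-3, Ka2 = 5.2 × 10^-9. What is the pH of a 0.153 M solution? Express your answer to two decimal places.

pH = 1.78

Ka1 ≫ Ka2, so treat the first dissociation as the only significant source of H+.
Ka1 = x²/(0.153 − x) = 2.0 × 10^-3
Solving the quadratic: x = (−Ka1 + √(Ka1² + 4·Ka1·C₀))/2 = 1.65 × 10^-2 M
pH = −log(1.65 × 10^-2) = 1.78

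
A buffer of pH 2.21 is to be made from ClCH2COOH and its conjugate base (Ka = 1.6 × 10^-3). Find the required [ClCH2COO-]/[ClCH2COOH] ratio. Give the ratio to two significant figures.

ratio = 0.26

pKa = -log(1.6 × 10^-3) = 2.796
pH = pKa + log(r) ⇒ log(r) = 2.21 − 2.796 = -0.586
r = [ClCH2COO-]/[ClCH2COOH] = 10^(-0.586) = 0.259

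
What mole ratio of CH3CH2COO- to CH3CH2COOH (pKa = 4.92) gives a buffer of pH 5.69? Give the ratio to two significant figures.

pH = pKa + log(r) ⇒ log(r) = 5.69 − 4.92 = +0.77
r = [CH3CH2COO-]/[CH3CH2COOH] = 10^(+0.77) = 5.89

ratio = 5.9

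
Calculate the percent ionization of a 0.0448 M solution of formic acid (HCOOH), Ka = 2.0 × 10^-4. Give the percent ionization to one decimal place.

6.5%

HCOOH ⇌ HCOO- + H+; let x = [H+] at equilibrium.
Solve x² + 0.0002x − 8.96e-06 = 0 → x = 2.89 × 10^-3 M
Fraction ionized = 2.89 × 10^-3 / 0.0448 = 0.0645 → 6.5%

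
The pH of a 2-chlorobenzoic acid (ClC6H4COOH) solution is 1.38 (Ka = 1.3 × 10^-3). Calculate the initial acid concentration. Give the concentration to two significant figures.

C₀ = 1.4 M

[H+] = 10^(-1.38) = 4.17 × 10^-2 M = x
Ka = x²/(C₀ − x) ⇒ C₀ = x + x²/Ka
C₀ = 4.17 × 10^-2 + (4.17 × 10^-2)²/(1.3 × 10^-3) = 1.38 M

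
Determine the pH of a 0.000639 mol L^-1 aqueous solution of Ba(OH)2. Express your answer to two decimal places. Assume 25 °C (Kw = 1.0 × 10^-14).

pH = 11.11

Ba(OH)2 is a strong base (each formula unit releases 2 OH-); [OH-] = 0.00128 M.
pOH = -log(0.00128) = 2.89
pH = 14.00 - 2.89 = 11.11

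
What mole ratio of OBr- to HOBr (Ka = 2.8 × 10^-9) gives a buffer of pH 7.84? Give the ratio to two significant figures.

pKa = -log(2.8 × 10^-9) = 8.553
pH = pKa + log(r) ⇒ log(r) = 7.84 − 8.553 = -0.713
r = [OBr-]/[HOBr] = 10^(-0.713) = 0.194

ratio = 0.19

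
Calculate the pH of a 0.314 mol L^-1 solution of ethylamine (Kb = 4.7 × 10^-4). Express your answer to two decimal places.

pH = 12.08

C2H5NH2 + H2O ⇌ C2H5NH3+ + OH-
Kb = [OH-]²/(0.314 − [OH-]) = 4.7 × 10^-4
Since Kb ≪ C₀, [OH-] ≈ √(Kb·C₀) = 1.21 × 10^-2 M.
([OH-]/C₀ = 3.9% < 5%, so the approximation holds.)
pOH = 1.92, so pH = 14.00 − pOH = 12.08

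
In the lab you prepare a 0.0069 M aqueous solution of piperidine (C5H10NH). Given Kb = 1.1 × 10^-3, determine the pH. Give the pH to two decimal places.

C5H10NH + H2O ⇌ C5H10NH2+ + OH-
Kb = [OH-]²/(0.0069 − [OH-]) = 1.1 × 10^-3
[OH-] is not negligible relative to C₀; solve [OH-]² + 0.0011·[OH-] − 7.59e-06 = 0.
[OH-] = [−0.0011 + √(0.0011² + 3.04e-05)]/2 = 2.26 × 10^-3 M
pOH = 2.65, so pH = 14.00 − pOH = 11.35

pH = 11.35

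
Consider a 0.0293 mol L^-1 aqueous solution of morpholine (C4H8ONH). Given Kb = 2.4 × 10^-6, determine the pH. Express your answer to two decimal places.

pH = 10.42

C4H8ONH + H2O ⇌ C4H8ONH2+ + OH-
From the ICE table, Kb = [OH-]²/(0.0293 − [OH-]) = 2.4 × 10^-6.
Since Kb ≪ C₀, [OH-] ≈ √(Kb·C₀) = 2.65 × 10^-4 M.
([OH-]/C₀ = 0.91% < 5%, so the approximation holds.)
pOH = −log(2.65 × 10^-4) = 3.58; pH = 14.00 − 3.58 = 10.42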